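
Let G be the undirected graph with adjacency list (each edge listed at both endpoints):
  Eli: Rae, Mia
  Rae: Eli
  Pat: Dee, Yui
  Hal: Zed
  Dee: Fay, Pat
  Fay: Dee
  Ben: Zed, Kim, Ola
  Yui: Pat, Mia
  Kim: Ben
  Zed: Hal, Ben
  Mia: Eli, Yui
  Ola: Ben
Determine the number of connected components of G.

2

Component: {Hal, Ben, Kim, Zed, Ola}
Component: {Eli, Rae, Pat, Dee, Fay, Yui, Mia}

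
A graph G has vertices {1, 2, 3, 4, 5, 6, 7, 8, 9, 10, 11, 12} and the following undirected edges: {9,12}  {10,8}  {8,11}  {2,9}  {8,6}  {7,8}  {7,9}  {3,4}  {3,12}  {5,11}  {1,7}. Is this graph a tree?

Yes

|V| = 12, |E| = 11.
It is connected with exactly 11 edges, hence acyclic — it is a tree.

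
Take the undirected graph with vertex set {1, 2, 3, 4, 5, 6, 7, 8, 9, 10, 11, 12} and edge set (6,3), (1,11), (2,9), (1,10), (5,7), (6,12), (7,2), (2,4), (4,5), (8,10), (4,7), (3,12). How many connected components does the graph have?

3

Component: {3, 6, 12}
Component: {1, 8, 10, 11}
Component: {2, 4, 5, 7, 9}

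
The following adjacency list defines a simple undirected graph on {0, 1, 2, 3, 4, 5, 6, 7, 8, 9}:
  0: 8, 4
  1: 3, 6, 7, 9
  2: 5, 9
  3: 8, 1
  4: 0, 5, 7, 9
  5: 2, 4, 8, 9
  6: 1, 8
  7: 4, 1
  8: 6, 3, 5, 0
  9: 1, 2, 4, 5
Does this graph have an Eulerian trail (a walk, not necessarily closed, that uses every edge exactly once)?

Yes

Degrees: 0:2, 1:4, 2:2, 3:2, 4:4, 5:4, 6:2, 7:2, 8:4, 9:4
Odd-degree vertices: none (0 total).
The non-isolated vertices are connected and exactly 0 have odd degree, so an Eulerian trail exists.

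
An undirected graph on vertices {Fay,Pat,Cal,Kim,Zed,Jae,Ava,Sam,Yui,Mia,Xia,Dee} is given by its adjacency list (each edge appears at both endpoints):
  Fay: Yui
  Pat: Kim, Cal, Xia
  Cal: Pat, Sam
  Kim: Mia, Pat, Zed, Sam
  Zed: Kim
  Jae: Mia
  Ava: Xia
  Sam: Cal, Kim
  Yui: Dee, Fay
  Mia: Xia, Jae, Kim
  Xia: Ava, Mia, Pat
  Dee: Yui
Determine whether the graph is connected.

No

Component: {Fay, Yui, Dee}
Component: {Pat, Cal, Kim, Zed, Jae, Ava, Sam, Mia, Xia}
There are 2 separate components, so the graph is not connected.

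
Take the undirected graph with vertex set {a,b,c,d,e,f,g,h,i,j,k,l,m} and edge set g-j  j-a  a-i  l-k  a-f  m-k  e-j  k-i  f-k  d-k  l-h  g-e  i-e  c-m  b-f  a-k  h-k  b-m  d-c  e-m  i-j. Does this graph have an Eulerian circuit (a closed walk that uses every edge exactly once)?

No

Degrees: a:4, b:2, c:2, d:2, e:4, f:3, g:2, h:2, i:4, j:4, k:7, l:2, m:4
Vertices with odd degree: f, k. An Eulerian circuit requires all degrees even.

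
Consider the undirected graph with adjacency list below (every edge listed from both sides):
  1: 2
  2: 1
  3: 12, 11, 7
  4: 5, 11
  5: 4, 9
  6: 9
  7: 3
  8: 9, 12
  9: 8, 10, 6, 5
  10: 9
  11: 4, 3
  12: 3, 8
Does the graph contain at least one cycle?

Yes

The graph has 12 vertices, 11 edges, and 2 connected components.
Since 11 > 12 - 2, a cycle must exist; for instance 3-11-4-5-9-8-12-3.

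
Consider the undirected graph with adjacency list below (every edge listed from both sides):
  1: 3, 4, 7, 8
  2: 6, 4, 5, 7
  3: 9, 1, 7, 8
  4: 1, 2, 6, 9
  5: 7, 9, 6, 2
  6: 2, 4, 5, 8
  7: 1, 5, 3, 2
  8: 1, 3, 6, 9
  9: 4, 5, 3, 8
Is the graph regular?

Degrees: 1:4, 2:4, 3:4, 4:4, 5:4, 6:4, 7:4, 8:4, 9:4
Every vertex has degree 4, so the graph is 4-regular.

Yes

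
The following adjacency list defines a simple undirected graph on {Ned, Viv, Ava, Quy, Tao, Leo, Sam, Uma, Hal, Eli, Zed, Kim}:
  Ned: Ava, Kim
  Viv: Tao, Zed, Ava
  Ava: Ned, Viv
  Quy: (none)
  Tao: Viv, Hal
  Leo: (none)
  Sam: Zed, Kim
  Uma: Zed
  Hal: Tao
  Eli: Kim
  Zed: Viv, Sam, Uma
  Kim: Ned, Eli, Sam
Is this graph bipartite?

Partition the vertices as {Ava, Quy, Tao, Leo, Zed, Kim} vs {Ned, Viv, Sam, Uma, Hal, Eli}. Each listed edge has one endpoint in each part, so the graph is bipartite.

Yes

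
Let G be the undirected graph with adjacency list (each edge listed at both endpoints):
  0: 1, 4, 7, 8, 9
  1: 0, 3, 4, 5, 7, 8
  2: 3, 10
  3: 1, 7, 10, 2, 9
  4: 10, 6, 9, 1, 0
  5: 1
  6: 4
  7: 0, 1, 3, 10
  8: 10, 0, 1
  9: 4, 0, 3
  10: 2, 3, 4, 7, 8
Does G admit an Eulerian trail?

No

Degrees: 0:5, 1:6, 2:2, 3:5, 4:5, 5:1, 6:1, 7:4, 8:3, 9:3, 10:5
Odd-degree vertices: 0, 3, 4, 5, 6, 8, 9, 10 (8 total).
An Eulerian trail requires 0 or 2 odd-degree vertices; here there are 8.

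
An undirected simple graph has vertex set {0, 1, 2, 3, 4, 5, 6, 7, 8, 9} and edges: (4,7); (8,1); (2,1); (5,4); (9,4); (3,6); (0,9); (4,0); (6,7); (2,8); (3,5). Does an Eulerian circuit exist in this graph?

No

Degrees: 0:2, 1:2, 2:2, 3:2, 4:4, 5:2, 6:2, 7:2, 8:2, 9:2
All degrees are even, but the edges lie in more than one component, so no single closed walk can cover them all.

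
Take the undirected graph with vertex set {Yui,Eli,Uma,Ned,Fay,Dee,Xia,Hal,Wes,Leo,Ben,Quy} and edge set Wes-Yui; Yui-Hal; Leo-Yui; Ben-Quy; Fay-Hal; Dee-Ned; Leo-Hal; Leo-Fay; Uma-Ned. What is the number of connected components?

5

Component: {Eli}
Component: {Xia}
Component: {Ben, Quy}
Component: {Uma, Ned, Dee}
Component: {Yui, Fay, Hal, Wes, Leo}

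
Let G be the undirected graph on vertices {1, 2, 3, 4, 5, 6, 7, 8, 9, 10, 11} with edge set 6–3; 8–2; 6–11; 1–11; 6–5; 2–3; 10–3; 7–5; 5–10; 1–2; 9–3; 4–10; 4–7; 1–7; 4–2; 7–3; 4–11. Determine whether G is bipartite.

The cycle 1-7-3-6-11-1 has length 5, which is odd, so the graph is not bipartite.

No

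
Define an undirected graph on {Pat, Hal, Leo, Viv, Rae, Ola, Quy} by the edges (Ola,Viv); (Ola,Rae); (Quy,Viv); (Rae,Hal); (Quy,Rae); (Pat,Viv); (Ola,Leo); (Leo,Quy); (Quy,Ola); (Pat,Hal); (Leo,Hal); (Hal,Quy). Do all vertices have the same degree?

No

Degrees: Pat:2, Hal:4, Leo:3, Viv:3, Rae:3, Ola:4, Quy:5
Vertex Pat has degree 2 while Quy has degree 5, so the graph is not regular.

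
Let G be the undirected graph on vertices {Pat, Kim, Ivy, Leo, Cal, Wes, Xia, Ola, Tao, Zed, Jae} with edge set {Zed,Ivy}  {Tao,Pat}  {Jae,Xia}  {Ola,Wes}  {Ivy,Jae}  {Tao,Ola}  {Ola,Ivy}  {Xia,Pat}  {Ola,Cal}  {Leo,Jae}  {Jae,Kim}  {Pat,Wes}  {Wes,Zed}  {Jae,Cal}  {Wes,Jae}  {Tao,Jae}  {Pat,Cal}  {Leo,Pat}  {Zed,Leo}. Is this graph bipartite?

Yes

Color {Kim, Ivy, Leo, Cal, Wes, Xia, Tao} black and {Pat, Ola, Zed, Jae} white. No edge joins two same-colored vertices, so the graph is bipartite.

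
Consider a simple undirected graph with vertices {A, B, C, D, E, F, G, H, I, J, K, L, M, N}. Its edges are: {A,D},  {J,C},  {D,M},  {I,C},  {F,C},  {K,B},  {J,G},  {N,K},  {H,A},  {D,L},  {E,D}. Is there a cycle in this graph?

The graph has 14 vertices, 11 edges, and 3 connected components.
Since 11 = 14 - 3, the graph is a forest and contains no cycle.

No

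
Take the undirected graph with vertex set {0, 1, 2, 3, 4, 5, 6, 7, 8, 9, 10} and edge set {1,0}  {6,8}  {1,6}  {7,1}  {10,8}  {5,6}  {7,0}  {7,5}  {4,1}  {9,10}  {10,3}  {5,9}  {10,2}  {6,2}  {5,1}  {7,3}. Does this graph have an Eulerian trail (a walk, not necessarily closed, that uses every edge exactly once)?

Yes

Degrees: 0:2, 1:5, 2:2, 3:2, 4:1, 5:4, 6:4, 7:4, 8:2, 9:2, 10:4
Odd-degree vertices: 1, 4 (2 total).
The non-isolated vertices are connected and exactly 2 have odd degree, so an Eulerian trail exists (from 1 to 4).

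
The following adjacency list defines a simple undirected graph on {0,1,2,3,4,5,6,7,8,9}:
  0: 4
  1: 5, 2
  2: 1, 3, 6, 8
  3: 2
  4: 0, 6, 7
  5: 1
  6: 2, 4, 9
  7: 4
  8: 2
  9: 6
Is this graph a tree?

The graph has 10 vertices and 9 edges.
It is connected with exactly 9 edges, hence acyclic — it is a tree.

Yes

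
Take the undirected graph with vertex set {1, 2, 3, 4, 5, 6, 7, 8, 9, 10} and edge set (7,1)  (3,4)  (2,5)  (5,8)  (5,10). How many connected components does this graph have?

5

Component: {6}
Component: {9}
Component: {1, 7}
Component: {3, 4}
Component: {2, 5, 8, 10}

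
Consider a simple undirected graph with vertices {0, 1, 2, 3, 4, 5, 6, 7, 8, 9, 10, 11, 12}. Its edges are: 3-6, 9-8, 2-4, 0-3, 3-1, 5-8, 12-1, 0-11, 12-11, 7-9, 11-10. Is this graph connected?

Component: {2, 4}
Component: {5, 7, 8, 9}
Component: {0, 1, 3, 6, 10, 11, 12}
There are 3 separate components, so the graph is not connected.

No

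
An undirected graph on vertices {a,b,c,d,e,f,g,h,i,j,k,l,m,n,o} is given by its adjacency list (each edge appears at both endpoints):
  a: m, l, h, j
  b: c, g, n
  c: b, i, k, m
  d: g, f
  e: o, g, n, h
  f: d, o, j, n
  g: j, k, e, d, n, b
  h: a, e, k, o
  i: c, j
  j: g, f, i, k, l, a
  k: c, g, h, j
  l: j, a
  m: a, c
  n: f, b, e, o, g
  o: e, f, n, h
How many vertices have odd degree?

2

Degrees: a:4, b:3, c:4, d:2, e:4, f:4, g:6, h:4, i:2, j:6, k:4, l:2, m:2, n:5, o:4
Odd-degree vertices: b, n.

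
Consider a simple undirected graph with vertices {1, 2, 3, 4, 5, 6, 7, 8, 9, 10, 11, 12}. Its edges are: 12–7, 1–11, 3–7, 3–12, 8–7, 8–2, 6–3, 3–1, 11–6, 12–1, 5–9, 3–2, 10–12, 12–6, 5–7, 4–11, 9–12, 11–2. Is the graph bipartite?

6-3-12-6 is an odd cycle (length 3), and a bipartite graph can contain only even cycles.

No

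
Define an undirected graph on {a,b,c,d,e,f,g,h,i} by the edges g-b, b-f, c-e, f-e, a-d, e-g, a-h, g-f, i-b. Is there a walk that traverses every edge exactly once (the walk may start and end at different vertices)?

No

Degrees: a:2, b:3, c:1, d:1, e:3, f:3, g:3, h:1, i:1
Odd-degree vertices: b, c, d, e, f, g, h, i (8 total).
With 8 odd-degree vertices (more than two), no single trail can use every edge.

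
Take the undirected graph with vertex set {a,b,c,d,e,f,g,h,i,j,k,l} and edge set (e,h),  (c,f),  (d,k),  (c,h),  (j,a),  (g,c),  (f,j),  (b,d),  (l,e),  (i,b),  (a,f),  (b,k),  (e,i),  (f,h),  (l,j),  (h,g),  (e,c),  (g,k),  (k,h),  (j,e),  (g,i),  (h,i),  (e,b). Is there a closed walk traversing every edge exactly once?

Degrees: a:2, b:4, c:4, d:2, e:6, f:4, g:4, h:6, i:4, j:4, k:4, l:2
All degrees are even and the non-isolated vertices are connected — an Eulerian circuit exists.

Yes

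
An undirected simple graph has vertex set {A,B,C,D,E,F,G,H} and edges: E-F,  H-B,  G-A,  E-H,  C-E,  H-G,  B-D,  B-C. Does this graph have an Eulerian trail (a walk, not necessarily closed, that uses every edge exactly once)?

Degrees: A:1, B:3, C:2, D:1, E:3, F:1, G:2, H:3
Odd-degree vertices: A, B, D, E, F, H (6 total).
An Eulerian trail requires 0 or 2 odd-degree vertices; here there are 6.

No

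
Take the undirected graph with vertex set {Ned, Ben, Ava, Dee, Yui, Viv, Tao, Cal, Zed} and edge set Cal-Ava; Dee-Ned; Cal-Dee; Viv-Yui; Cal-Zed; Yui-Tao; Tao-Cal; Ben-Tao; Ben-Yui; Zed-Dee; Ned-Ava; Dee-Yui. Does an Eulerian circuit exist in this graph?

No

Degrees: Ned:2, Ben:2, Ava:2, Dee:4, Yui:4, Viv:1, Tao:3, Cal:4, Zed:2
Viv, Tao have odd degree; an Eulerian circuit needs every degree to be even, so none exists.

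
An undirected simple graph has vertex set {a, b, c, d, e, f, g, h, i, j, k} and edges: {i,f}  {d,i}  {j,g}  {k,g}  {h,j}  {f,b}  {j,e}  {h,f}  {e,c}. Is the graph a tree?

The graph has 11 vertices and 9 edges.
It is not connected, so it is not a tree.

No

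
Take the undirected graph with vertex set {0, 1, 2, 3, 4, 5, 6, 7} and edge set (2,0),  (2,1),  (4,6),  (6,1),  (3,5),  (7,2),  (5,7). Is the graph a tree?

|V| = 8, |E| = 7.
Connected and |E| = |V| - 1, which characterizes a tree.

Yes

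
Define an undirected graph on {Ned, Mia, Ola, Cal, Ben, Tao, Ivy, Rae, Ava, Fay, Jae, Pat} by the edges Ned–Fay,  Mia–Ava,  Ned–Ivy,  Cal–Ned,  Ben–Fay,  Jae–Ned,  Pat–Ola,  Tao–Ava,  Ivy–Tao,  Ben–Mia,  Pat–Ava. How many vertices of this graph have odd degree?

Degrees: Ned:4, Mia:2, Ola:1, Cal:1, Ben:2, Tao:2, Ivy:2, Rae:0, Ava:3, Fay:2, Jae:1, Pat:2
Odd-degree vertices: Ola, Cal, Ava, Jae.

4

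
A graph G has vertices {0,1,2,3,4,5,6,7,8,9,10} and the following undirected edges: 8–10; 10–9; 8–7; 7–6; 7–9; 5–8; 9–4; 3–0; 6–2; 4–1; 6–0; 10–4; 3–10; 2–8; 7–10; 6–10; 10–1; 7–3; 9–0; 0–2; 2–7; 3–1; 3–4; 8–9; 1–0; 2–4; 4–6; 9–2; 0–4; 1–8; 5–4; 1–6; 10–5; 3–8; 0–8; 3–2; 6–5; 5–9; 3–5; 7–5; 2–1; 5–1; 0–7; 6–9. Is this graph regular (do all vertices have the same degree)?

Yes

Degrees: 0:8, 1:8, 2:8, 3:8, 4:8, 5:8, 6:8, 7:8, 8:8, 9:8, 10:8
Every vertex has degree 8, so the graph is 8-regular.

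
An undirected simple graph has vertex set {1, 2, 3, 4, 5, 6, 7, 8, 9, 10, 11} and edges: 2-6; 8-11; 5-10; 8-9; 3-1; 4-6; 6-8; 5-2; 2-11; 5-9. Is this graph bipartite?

The cycle 8-9-5-2-11-8 has length 5, which is odd, so the graph is not bipartite.

No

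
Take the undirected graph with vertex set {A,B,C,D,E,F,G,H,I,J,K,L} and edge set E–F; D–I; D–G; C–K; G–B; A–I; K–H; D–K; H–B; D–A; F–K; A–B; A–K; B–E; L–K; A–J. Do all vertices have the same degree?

Degrees: A:5, B:4, C:1, D:4, E:2, F:2, G:2, H:2, I:2, J:1, K:6, L:1
Degrees are not all equal (e.g. deg(C)=1 but deg(K)=6); not regular.

No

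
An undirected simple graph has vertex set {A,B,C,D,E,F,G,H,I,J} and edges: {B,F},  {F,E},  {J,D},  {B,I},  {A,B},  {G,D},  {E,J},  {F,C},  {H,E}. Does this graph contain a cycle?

The graph has 10 vertices, 9 edges, and 1 connected component.
A forest on 10 vertices with 1 component has exactly 9 edges, which matches — so no cycle.

No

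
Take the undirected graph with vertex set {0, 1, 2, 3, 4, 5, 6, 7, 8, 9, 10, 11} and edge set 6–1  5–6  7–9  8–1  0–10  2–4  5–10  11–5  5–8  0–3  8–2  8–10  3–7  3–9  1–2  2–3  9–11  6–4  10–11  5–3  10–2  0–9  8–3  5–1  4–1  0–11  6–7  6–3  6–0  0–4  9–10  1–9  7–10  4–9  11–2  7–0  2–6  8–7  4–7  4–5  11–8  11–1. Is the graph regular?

Yes

Degrees: 0:7, 1:7, 2:7, 3:7, 4:7, 5:7, 6:7, 7:7, 8:7, 9:7, 10:7, 11:7
Every vertex has degree 7, so the graph is 7-regular.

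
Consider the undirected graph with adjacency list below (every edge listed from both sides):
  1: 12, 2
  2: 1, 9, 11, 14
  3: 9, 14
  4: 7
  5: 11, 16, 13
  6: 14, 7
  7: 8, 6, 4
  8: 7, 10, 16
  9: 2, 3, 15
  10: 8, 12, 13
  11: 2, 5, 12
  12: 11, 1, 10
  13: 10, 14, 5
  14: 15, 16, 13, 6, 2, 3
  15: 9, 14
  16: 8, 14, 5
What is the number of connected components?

1

Component: {1, 2, 3, 4, 5, 6, 7, 8, 9, 10, 11, 12, 13, 14, 15, 16}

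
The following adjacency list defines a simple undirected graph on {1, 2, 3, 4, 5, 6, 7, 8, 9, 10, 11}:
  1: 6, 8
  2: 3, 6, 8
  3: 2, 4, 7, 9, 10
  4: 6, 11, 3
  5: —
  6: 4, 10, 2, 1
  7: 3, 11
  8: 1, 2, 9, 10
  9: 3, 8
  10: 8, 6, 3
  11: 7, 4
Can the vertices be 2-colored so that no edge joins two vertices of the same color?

Yes

Partition the vertices as {3, 5, 6, 8, 11} vs {1, 2, 4, 7, 9, 10}. Each listed edge has one endpoint in each part, so the graph is bipartite.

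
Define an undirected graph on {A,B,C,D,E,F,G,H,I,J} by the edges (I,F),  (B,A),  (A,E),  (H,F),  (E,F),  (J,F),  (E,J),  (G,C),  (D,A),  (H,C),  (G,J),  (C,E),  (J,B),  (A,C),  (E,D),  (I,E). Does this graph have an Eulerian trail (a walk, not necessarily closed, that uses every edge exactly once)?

Yes

Degrees: A:4, B:2, C:4, D:2, E:6, F:4, G:2, H:2, I:2, J:4
Odd-degree vertices: none (0 total).
With 0 odd-degree vertices and all edges in one connected piece, an Eulerian trail exists.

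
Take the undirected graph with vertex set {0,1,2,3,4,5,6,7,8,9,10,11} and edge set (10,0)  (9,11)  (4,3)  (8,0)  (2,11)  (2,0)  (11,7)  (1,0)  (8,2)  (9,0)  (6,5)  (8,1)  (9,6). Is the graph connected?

No

Component: {3, 4}
Component: {0, 1, 2, 5, 6, 7, 8, 9, 10, 11}
There are 2 separate components, so the graph is not connected.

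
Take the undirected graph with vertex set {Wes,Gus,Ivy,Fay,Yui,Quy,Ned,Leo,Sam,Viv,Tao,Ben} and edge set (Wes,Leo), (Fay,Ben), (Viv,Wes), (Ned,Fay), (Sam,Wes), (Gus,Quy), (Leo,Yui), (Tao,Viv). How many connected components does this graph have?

Component: {Ivy}
Component: {Gus, Quy}
Component: {Fay, Ned, Ben}
Component: {Wes, Yui, Leo, Sam, Viv, Tao}

4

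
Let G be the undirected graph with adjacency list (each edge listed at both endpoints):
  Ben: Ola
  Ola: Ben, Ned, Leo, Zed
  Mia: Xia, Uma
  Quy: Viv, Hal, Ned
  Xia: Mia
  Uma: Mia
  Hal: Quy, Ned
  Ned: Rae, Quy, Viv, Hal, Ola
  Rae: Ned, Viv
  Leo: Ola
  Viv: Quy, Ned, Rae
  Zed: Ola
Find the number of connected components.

Component: {Mia, Xia, Uma}
Component: {Ben, Ola, Quy, Hal, Ned, Rae, Leo, Viv, Zed}

2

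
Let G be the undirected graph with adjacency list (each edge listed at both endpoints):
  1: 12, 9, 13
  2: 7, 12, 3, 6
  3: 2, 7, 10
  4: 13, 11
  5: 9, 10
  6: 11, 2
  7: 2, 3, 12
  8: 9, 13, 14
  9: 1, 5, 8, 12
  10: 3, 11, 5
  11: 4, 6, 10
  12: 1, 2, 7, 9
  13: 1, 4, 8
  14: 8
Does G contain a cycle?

The graph has 14 vertices, 20 edges, and 1 connected component.
Since 20 > 14 - 1, a cycle must exist; for instance 10-11-6-2-7-3-10.

Yes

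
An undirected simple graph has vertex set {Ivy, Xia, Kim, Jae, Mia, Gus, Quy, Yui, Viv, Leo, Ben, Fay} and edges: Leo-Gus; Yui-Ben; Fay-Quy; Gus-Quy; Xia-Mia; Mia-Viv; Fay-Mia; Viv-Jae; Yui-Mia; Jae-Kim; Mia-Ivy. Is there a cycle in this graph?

The graph has 12 vertices, 11 edges, and 1 connected component.
Since 11 = 12 - 1, the graph is a forest and contains no cycle.

No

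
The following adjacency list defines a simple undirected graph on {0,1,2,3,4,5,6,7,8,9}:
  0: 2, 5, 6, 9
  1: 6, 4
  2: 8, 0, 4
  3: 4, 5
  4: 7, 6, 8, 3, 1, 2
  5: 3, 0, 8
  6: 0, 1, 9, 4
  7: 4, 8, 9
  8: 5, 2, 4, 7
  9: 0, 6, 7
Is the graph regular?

Degrees: 0:4, 1:2, 2:3, 3:2, 4:6, 5:3, 6:4, 7:3, 8:4, 9:3
Degrees are not all equal (e.g. deg(1)=2 but deg(4)=6); not regular.

No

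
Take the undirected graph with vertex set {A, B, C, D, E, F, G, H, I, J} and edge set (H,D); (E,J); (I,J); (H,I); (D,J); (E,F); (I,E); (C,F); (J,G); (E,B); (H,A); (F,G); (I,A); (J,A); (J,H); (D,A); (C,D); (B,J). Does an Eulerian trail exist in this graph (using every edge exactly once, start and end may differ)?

Degrees: A:4, B:2, C:2, D:4, E:4, F:3, G:2, H:4, I:4, J:7
Odd-degree vertices: F, J (2 total).
With 2 odd-degree vertices and all edges in one connected piece, an Eulerian trail exists (from F to J).

Yes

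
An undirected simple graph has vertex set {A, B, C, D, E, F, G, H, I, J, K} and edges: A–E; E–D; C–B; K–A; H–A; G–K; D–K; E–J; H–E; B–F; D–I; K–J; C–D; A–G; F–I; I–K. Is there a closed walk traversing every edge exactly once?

No

Degrees: A:4, B:2, C:2, D:4, E:4, F:2, G:2, H:2, I:3, J:2, K:5
I, K have odd degree; an Eulerian circuit needs every degree to be even, so none exists.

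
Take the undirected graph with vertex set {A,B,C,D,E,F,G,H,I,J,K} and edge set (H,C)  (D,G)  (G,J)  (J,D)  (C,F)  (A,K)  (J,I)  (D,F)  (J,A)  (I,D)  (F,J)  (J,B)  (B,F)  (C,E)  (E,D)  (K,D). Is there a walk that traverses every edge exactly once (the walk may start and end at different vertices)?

Degrees: A:2, B:2, C:3, D:6, E:2, F:4, G:2, H:1, I:2, J:6, K:2
Odd-degree vertices: C, H (2 total).
The non-isolated vertices are connected and exactly 2 have odd degree, so an Eulerian trail exists (from C to H).

Yes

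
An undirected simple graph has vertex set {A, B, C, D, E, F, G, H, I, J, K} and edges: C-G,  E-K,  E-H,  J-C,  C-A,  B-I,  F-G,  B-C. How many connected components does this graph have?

3

Component: {D}
Component: {E, H, K}
Component: {A, B, C, F, G, I, J}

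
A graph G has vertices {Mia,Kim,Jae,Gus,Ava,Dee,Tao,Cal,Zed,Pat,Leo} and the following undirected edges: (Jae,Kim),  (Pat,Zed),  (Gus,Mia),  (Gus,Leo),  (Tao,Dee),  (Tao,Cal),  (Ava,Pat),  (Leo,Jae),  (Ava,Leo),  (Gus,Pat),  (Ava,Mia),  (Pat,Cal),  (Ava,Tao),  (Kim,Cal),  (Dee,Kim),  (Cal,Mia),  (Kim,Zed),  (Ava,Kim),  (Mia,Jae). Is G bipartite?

Yes

Partition the vertices as {Jae, Gus, Ava, Dee, Cal, Zed} vs {Mia, Kim, Tao, Pat, Leo}. Each listed edge has one endpoint in each part, so the graph is bipartite.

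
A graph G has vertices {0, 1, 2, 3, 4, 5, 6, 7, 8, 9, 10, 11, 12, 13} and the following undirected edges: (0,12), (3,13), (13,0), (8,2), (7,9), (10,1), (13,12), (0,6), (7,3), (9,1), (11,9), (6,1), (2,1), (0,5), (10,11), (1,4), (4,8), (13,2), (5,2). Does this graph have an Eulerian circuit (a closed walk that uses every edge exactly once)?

Degrees: 0:4, 1:5, 2:4, 3:2, 4:2, 5:2, 6:2, 7:2, 8:2, 9:3, 10:2, 11:2, 12:2, 13:4
1, 9 have odd degree; an Eulerian circuit needs every degree to be even, so none exists.

No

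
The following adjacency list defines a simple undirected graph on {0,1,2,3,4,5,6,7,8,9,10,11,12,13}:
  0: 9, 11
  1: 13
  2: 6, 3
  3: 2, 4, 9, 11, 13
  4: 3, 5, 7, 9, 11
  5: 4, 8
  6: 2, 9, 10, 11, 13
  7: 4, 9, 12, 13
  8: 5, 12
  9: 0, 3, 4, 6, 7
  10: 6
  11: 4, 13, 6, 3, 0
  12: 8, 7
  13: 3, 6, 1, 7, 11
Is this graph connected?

Yes

Starting from 0 and exploring outward reaches every vertex (0, 11, 9, 6, 3, 4, 13, 7, 10, 2, 5, 1, 12, 8); the graph is connected.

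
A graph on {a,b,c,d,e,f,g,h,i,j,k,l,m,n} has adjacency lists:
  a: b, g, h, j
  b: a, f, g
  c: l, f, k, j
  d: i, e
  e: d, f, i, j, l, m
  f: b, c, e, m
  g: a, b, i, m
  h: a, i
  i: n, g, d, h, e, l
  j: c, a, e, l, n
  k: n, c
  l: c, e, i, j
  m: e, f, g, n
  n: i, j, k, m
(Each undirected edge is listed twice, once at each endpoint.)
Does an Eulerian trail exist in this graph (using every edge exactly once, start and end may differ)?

Yes

Degrees: a:4, b:3, c:4, d:2, e:6, f:4, g:4, h:2, i:6, j:5, k:2, l:4, m:4, n:4
Odd-degree vertices: b, j (2 total).
With 2 odd-degree vertices and all edges in one connected piece, an Eulerian trail exists (from b to j).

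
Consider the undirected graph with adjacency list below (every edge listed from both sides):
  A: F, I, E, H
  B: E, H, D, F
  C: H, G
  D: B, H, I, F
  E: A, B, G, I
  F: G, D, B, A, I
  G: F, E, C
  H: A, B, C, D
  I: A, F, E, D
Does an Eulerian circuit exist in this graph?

Degrees: A:4, B:4, C:2, D:4, E:4, F:5, G:3, H:4, I:4
Vertices with odd degree: F, G. An Eulerian circuit requires all degrees even.

No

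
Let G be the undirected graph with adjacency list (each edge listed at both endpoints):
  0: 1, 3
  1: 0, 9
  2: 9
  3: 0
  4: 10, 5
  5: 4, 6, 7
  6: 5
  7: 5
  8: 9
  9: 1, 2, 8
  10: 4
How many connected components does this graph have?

Component: {4, 5, 6, 7, 10}
Component: {0, 1, 2, 3, 8, 9}

2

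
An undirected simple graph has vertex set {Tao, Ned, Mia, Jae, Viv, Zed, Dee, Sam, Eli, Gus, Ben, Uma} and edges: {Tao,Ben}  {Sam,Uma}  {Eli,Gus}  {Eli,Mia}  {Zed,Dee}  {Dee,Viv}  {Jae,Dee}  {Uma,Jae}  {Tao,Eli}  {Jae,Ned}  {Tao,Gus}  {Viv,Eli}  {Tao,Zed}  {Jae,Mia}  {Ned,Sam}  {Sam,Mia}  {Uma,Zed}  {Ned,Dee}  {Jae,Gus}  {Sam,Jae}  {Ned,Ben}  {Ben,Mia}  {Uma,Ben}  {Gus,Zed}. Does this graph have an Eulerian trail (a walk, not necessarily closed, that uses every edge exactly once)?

Degrees: Tao:4, Ned:4, Mia:4, Jae:6, Viv:2, Zed:4, Dee:4, Sam:4, Eli:4, Gus:4, Ben:4, Uma:4
Odd-degree vertices: none (0 total).
The non-isolated vertices are connected and exactly 0 have odd degree, so an Eulerian trail exists.

Yes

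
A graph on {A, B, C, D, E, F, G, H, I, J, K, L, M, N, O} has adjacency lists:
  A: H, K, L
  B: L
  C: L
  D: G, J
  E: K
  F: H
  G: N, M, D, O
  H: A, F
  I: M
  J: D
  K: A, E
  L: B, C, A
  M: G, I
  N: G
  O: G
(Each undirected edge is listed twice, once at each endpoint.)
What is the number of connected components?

2

Component: {D, G, I, J, M, N, O}
Component: {A, B, C, E, F, H, K, L}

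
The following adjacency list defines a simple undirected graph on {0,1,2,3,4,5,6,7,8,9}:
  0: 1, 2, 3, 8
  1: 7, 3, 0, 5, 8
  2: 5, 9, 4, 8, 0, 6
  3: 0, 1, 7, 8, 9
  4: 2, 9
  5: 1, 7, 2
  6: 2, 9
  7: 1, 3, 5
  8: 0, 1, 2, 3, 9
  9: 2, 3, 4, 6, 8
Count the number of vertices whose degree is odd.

Degrees: 0:4, 1:5, 2:6, 3:5, 4:2, 5:3, 6:2, 7:3, 8:5, 9:5
Odd-degree vertices: 1, 3, 5, 7, 8, 9.

6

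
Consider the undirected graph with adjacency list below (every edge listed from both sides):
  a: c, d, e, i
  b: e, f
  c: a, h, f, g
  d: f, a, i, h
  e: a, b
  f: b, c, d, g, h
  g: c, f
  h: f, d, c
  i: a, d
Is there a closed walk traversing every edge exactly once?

No

Degrees: a:4, b:2, c:4, d:4, e:2, f:5, g:2, h:3, i:2
Vertices with odd degree: f, h. An Eulerian circuit requires all degrees even.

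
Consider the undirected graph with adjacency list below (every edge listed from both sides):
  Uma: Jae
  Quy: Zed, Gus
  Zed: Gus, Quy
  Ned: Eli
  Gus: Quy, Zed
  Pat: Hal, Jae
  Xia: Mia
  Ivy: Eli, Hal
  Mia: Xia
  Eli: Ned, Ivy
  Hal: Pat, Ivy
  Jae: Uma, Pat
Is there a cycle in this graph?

Yes

|V| = 12, |E| = 10, number of components = 3.
One cycle is Quy-Gus-Zed-Quy.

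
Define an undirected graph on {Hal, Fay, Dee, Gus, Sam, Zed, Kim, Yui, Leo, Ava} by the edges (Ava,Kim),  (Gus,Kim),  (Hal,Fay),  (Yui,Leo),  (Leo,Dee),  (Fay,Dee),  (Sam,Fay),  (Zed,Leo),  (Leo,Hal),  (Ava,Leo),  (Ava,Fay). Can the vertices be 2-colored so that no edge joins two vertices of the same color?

Yes

Partition the vertices as {Fay, Kim, Leo} vs {Hal, Dee, Gus, Sam, Zed, Yui, Ava}. Each listed edge has one endpoint in each part, so the graph is bipartite.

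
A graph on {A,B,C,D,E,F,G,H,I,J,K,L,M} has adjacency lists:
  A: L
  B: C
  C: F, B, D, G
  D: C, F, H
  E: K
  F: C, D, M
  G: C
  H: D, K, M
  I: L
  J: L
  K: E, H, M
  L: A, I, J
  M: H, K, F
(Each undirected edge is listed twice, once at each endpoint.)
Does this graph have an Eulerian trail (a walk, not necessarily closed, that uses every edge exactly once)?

Degrees: A:1, B:1, C:4, D:3, E:1, F:3, G:1, H:3, I:1, J:1, K:3, L:3, M:3
Odd-degree vertices: A, B, D, E, F, G, H, I, J, K, L, M (12 total).
With 12 odd-degree vertices (more than two), no single trail can use every edge.

No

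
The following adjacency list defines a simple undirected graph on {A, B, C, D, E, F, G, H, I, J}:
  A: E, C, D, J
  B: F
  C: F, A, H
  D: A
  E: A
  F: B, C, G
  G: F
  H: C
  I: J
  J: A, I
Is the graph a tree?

The graph has 10 vertices and 9 edges.
It is connected with exactly 9 edges, hence acyclic — it is a tree.

Yes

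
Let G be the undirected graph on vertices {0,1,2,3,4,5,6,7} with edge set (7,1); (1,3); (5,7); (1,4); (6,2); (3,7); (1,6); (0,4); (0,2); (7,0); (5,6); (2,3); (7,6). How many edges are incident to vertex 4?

Neighbors of 4: 0, 1.

2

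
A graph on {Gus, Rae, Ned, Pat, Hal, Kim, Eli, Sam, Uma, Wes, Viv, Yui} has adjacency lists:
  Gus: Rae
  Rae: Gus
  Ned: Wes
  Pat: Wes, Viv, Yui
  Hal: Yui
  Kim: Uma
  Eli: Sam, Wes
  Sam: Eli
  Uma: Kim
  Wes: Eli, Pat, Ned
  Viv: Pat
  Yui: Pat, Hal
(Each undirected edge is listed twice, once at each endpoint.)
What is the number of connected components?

Component: {Gus, Rae}
Component: {Kim, Uma}
Component: {Ned, Pat, Hal, Eli, Sam, Wes, Viv, Yui}

3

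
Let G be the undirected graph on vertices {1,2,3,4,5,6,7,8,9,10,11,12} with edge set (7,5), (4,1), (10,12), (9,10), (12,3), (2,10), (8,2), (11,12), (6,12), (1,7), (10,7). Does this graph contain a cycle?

No

|V| = 12, |E| = 11, number of components = 1.
A forest on 12 vertices with 1 component has exactly 11 edges, which matches — so no cycle.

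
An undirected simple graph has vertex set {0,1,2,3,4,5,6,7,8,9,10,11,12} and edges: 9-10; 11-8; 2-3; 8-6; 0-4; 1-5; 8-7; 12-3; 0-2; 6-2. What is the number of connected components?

3

Component: {1, 5}
Component: {9, 10}
Component: {0, 2, 3, 4, 6, 7, 8, 11, 12}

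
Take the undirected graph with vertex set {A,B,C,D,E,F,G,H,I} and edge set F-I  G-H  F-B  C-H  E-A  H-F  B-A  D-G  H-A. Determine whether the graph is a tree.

No

|V| = 9, |E| = 9.
A tree on 9 vertices has exactly 8 edges; this graph has 9, so it contains a cycle and is not a tree.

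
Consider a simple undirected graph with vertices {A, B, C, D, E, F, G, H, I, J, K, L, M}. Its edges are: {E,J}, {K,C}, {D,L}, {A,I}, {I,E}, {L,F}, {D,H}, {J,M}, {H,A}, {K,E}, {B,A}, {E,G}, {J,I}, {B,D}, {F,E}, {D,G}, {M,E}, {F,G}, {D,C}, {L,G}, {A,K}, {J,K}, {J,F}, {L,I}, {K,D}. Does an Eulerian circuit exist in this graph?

Degrees: A:4, B:2, C:2, D:6, E:6, F:4, G:4, H:2, I:4, J:5, K:5, L:4, M:2
J, K have odd degree; an Eulerian circuit needs every degree to be even, so none exists.

No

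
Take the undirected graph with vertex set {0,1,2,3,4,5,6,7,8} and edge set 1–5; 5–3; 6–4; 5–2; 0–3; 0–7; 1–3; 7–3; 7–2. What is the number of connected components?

Component: {8}
Component: {4, 6}
Component: {0, 1, 2, 3, 5, 7}

3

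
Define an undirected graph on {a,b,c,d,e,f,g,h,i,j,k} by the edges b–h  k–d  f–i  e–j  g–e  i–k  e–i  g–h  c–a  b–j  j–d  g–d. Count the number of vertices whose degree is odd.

8

Degrees: a:1, b:2, c:1, d:3, e:3, f:1, g:3, h:2, i:3, j:3, k:2
Odd-degree vertices: a, c, d, e, f, g, i, j.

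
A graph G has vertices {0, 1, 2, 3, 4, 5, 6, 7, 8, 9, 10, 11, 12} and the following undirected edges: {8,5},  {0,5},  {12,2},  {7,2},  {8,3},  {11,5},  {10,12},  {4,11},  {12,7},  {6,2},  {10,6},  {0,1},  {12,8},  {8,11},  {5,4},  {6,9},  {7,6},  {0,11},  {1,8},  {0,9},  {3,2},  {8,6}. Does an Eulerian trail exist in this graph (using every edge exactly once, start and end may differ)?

Degrees: 0:4, 1:2, 2:4, 3:2, 4:2, 5:4, 6:5, 7:3, 8:6, 9:2, 10:2, 11:4, 12:4
Odd-degree vertices: 6, 7 (2 total).
The non-isolated vertices are connected and exactly 2 have odd degree, so an Eulerian trail exists (from 6 to 7).

Yes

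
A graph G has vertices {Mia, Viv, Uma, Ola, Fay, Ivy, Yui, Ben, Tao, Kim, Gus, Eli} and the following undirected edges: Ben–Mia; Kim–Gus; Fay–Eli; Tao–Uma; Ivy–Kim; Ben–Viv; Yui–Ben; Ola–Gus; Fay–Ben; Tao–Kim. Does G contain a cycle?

|V| = 12, |E| = 10, number of components = 2.
A forest on 12 vertices with 2 components has exactly 10 edges, which matches — so no cycle.

No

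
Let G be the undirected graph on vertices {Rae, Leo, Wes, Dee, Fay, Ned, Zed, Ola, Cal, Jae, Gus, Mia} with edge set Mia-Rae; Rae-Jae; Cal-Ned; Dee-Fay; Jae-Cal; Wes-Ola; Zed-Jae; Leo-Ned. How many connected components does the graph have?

4

Component: {Gus}
Component: {Wes, Ola}
Component: {Dee, Fay}
Component: {Rae, Leo, Ned, Zed, Cal, Jae, Mia}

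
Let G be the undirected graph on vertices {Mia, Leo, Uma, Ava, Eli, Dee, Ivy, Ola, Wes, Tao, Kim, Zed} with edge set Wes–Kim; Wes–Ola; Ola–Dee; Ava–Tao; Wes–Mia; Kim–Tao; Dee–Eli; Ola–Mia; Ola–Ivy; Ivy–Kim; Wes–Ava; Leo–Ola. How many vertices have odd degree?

Degrees: Mia:2, Leo:1, Uma:0, Ava:2, Eli:1, Dee:2, Ivy:2, Ola:5, Wes:4, Tao:2, Kim:3, Zed:0
Odd-degree vertices: Leo, Eli, Ola, Kim.

4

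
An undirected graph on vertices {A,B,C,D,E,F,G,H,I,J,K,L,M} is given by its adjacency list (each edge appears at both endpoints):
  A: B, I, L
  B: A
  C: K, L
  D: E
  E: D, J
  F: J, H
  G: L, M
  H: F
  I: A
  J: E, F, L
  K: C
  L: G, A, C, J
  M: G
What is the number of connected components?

Component: {A, B, C, D, E, F, G, H, I, J, K, L, M}

1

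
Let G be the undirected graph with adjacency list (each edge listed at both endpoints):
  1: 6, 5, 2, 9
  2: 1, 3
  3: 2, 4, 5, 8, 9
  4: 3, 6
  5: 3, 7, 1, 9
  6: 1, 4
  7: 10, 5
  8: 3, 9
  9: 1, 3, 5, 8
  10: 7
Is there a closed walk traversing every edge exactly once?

No

Degrees: 1:4, 2:2, 3:5, 4:2, 5:4, 6:2, 7:2, 8:2, 9:4, 10:1
Vertices with odd degree: 3, 10. An Eulerian circuit requires all degrees even.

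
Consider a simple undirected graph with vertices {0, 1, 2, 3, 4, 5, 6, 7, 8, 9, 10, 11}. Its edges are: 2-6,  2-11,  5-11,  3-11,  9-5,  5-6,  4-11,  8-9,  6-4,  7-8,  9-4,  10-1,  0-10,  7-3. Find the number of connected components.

Component: {0, 1, 10}
Component: {2, 3, 4, 5, 6, 7, 8, 9, 11}

2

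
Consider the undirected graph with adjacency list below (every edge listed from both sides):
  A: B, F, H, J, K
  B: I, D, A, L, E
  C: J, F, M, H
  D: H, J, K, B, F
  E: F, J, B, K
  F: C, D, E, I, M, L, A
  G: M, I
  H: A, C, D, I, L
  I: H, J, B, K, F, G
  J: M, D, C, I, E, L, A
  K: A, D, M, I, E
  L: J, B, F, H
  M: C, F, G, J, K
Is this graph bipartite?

No

The cycle J-C-M-J has length 3, which is odd, so the graph is not bipartite.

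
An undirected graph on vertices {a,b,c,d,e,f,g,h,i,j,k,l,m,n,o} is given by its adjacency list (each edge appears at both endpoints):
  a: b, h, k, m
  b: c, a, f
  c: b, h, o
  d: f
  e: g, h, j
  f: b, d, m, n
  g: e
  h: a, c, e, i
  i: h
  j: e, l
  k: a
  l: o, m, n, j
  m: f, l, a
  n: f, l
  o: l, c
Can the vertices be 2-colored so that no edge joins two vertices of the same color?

Partition the vertices as {b, d, g, h, j, k, m, n, o} vs {a, c, e, f, i, l}. Each listed edge has one endpoint in each part, so the graph is bipartite.

Yes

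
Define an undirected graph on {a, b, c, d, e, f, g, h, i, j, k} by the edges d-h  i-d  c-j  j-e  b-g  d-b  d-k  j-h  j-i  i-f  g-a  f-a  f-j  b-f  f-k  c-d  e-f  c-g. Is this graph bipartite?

e-j-f-e is an odd cycle (length 3), and a bipartite graph can contain only even cycles.

No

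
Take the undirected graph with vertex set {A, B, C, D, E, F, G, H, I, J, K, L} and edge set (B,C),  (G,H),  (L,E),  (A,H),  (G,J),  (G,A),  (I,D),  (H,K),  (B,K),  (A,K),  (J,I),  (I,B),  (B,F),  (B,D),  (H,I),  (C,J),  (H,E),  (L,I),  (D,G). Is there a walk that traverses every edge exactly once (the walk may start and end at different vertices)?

Degrees: A:3, B:5, C:2, D:3, E:2, F:1, G:4, H:5, I:5, J:3, K:3, L:2
Odd-degree vertices: A, B, D, F, H, I, J, K (8 total).
An Eulerian trail requires 0 or 2 odd-degree vertices; here there are 8.

No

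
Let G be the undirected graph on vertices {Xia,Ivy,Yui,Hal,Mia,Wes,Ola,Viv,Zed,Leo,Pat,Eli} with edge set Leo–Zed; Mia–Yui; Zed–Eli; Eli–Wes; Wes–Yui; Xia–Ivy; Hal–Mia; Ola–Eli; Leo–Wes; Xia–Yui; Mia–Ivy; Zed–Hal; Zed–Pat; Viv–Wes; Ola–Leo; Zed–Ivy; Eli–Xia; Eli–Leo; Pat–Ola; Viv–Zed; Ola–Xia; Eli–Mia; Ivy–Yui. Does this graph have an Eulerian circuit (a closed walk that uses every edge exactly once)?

Degrees: Xia:4, Ivy:4, Yui:4, Hal:2, Mia:4, Wes:4, Ola:4, Viv:2, Zed:6, Leo:4, Pat:2, Eli:6
All degrees are even and the non-isolated vertices are connected — an Eulerian circuit exists.

Yes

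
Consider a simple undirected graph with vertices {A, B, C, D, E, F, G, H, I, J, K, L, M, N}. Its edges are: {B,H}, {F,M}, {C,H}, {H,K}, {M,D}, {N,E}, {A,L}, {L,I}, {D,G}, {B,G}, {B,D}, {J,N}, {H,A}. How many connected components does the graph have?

2

Component: {E, J, N}
Component: {A, B, C, D, F, G, H, I, K, L, M}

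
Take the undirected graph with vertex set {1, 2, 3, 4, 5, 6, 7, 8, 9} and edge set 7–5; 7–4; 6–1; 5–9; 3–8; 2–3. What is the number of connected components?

3

Component: {1, 6}
Component: {2, 3, 8}
Component: {4, 5, 7, 9}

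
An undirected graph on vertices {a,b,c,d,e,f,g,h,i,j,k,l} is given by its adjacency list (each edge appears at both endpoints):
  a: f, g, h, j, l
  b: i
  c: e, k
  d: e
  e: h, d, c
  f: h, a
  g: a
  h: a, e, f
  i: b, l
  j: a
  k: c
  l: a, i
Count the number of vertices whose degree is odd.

8

Degrees: a:5, b:1, c:2, d:1, e:3, f:2, g:1, h:3, i:2, j:1, k:1, l:2
Odd-degree vertices: a, b, d, e, g, h, j, k.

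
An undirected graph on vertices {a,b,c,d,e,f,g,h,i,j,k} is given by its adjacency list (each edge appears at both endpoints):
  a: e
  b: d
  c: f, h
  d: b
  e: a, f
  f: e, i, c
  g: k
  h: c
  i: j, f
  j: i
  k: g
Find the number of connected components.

3

Component: {b, d}
Component: {g, k}
Component: {a, c, e, f, h, i, j}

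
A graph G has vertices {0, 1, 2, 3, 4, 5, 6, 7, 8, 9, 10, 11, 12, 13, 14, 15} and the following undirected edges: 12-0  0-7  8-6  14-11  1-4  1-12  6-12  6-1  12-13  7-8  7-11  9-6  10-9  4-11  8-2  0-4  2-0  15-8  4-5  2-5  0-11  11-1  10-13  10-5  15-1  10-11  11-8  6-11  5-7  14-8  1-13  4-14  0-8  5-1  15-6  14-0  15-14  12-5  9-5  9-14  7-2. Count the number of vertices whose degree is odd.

8

Degrees: 0:7, 1:7, 2:4, 3:0, 4:5, 5:7, 6:6, 7:5, 8:7, 9:4, 10:4, 11:8, 12:5, 13:3, 14:6, 15:4
Odd-degree vertices: 0, 1, 4, 5, 7, 8, 12, 13.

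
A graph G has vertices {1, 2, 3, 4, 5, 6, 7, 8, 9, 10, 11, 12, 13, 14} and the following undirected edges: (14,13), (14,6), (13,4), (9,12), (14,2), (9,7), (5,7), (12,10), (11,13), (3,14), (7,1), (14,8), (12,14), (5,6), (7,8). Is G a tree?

No

|V| = 14, |E| = 15.
Connected but with 15 > 13 edges, so it has a cycle and is not a tree.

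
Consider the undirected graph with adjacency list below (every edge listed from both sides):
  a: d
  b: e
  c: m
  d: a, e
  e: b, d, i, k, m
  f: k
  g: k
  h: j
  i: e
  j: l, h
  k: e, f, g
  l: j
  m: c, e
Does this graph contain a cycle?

|V| = 13, |E| = 11, number of components = 2.
A forest on 13 vertices with 2 components has exactly 11 edges, which matches — so no cycle.

No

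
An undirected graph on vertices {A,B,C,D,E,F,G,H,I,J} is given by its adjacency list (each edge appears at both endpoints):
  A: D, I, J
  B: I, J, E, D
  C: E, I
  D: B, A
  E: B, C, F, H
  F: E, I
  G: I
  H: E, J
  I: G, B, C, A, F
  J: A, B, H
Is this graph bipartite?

Color {D, E, I, J} black and {A, B, C, F, G, H} white. No edge joins two same-colored vertices, so the graph is bipartite.

Yes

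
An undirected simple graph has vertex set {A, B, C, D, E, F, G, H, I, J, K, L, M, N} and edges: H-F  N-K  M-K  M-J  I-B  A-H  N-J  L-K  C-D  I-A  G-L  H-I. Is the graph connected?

Component: {E}
Component: {C, D}
Component: {A, B, F, H, I}
Component: {G, J, K, L, M, N}
There are 4 separate components, so the graph is not connected.

No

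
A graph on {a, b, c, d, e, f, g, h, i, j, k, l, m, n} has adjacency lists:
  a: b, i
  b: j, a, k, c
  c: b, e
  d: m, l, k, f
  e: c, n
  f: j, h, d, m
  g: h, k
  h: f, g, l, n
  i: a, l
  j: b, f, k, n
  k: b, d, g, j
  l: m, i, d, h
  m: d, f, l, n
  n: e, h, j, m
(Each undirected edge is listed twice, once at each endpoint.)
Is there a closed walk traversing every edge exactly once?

Degrees: a:2, b:4, c:2, d:4, e:2, f:4, g:2, h:4, i:2, j:4, k:4, l:4, m:4, n:4
Every vertex has even degree and the edges form a single connected piece, so an Eulerian circuit exists.

Yes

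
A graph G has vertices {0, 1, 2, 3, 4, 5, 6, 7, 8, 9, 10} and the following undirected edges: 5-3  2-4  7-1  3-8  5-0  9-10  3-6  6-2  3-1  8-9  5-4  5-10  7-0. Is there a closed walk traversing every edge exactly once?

Yes

Degrees: 0:2, 1:2, 2:2, 3:4, 4:2, 5:4, 6:2, 7:2, 8:2, 9:2, 10:2
Every vertex has even degree and the edges form a single connected piece, so an Eulerian circuit exists.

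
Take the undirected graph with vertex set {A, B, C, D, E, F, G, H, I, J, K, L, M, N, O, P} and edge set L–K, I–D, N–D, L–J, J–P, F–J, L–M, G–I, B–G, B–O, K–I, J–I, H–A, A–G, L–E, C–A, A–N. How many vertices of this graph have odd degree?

Degrees: A:4, B:2, C:1, D:2, E:1, F:1, G:3, H:1, I:4, J:4, K:2, L:4, M:1, N:2, O:1, P:1
Odd-degree vertices: C, E, F, G, H, M, O, P.

8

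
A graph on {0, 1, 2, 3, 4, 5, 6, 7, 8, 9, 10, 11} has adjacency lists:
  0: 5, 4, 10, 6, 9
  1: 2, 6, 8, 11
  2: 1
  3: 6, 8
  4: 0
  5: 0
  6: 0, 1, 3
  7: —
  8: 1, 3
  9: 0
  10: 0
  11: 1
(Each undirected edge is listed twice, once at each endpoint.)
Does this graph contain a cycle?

Yes

|V| = 12, |E| = 11, number of components = 2.
One cycle is 6-1-8-3-6.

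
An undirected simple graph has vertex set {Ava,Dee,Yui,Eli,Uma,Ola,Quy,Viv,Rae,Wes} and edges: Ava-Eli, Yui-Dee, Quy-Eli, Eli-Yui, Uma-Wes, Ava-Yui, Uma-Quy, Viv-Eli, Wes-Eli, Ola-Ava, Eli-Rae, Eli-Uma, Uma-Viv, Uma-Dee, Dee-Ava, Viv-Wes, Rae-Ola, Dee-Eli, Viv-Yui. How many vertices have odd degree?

Degrees: Ava:4, Dee:4, Yui:4, Eli:8, Uma:5, Ola:2, Quy:2, Viv:4, Rae:2, Wes:3
Odd-degree vertices: Uma, Wes.

2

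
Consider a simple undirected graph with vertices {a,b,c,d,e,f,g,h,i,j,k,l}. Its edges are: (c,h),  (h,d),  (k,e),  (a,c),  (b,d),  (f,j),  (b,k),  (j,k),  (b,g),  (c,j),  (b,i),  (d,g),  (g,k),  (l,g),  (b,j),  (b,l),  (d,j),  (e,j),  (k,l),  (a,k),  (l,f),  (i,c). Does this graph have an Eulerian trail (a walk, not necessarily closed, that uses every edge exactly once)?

Degrees: a:2, b:6, c:4, d:4, e:2, f:2, g:4, h:2, i:2, j:6, k:6, l:4
Odd-degree vertices: none (0 total).
With 0 odd-degree vertices and all edges in one connected piece, an Eulerian trail exists.

Yes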